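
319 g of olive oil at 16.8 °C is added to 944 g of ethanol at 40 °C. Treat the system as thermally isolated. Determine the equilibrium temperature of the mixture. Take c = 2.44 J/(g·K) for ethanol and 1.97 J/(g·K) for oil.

T_f ≈ 35.0 °C

Set heat shed by the hot body equal to heat absorbed by the cold body:
944·2.44·(40 − T) = 319·1.97·(T − 16.8)
2303.4(40 − T) = 628.43(T − 16.8)
2931.8 T = 102692  ⇒  T ≈ 35.03 °C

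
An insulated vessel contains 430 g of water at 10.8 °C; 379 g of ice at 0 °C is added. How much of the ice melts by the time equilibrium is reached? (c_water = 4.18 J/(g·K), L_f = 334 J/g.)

Cooling the water to 0 °C releases 430·4.18·10.8 = 19412 J.
To melt every bit of ice: 379·334 = 126586 J.
That's not enough to melt it all — equilibrium is at 0 °C with ice remaining.
Mass melted = 19412/334 ≈ 58.12 g.

m_melted ≈ 58.1 g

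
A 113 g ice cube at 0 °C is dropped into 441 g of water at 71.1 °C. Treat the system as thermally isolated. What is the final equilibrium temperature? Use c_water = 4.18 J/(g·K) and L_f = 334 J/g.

Let T be the final temperature. ΣQ_i = 0:
melt ice: 113×334 = 37742
  meltwater 0→T: 113×4.18×T = 472.34 T
  water cools: 441×4.18×(T − 71.1) = 1843.4(T − 71.1)
2315.7 T = 131064 − 37742 = 93322
T ≈ 40.30 °C — above 0 °C, consistent with complete melting.

T_f ≈ 40.3 °C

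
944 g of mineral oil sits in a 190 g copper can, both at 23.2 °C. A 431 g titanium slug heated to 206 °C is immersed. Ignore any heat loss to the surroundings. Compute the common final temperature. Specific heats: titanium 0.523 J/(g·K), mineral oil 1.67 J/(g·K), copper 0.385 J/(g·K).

With ΣQ=0 the equilibrium temperature is the m·c-weighted mean:
T_f = (225.41×206 + 1576.5×23.2 + 73.15×23.2) / (225.41 + 1576.5 + 73.15)
    = 84706 / 1875 ≈ 45.18 °C

T_f ≈ 45.2 °C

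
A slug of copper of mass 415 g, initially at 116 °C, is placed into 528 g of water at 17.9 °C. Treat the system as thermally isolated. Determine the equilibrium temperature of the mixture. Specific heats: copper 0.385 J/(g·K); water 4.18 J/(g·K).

T_f ≈ 24.5 °C

Set heat shed by the hot body equal to heat absorbed by the cold body:
415*0.385*(116 − T) = 528*4.18*(T − 17.9)
159.78(116 − T) = 2207(T − 17.9)
2366.8 T = 58040  ⇒  T ≈ 24.52 °C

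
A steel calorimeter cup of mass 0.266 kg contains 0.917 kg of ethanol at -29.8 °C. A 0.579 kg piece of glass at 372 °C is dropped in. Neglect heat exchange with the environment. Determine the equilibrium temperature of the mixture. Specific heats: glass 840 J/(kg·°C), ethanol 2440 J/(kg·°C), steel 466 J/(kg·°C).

T_f ≈ 38.8 °C

Conservation of energy gives ΣQ = 0:
0.579×840×(T − 372) + 0.917×2440×(T − (-29.8)) + 0.266×466×(T − (-29.8)) = 0
486.36(T − 372) + 2237.5(T − (-29.8)) + 123.96(T − (-29.8)) = 0
(486.36 + 2237.5 + 123.96) T = 486.36×372 + 2237.5×(-29.8) + 123.96×(-29.8)
T = 110555/2847.8 ≈ 38.82 °C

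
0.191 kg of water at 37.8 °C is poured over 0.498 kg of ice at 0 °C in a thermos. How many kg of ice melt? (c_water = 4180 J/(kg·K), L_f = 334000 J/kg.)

Water can give up m c ΔT = 0.191×4180×37.8 = 30179 J before reaching 0 °C.
To melt every bit of ice: 0.498×334000 = 166332 J.
That's not enough to melt it all — equilibrium is at 0 °C with ice remaining.
m_melt = 30179 / L_f = 0.09036 kg.

m_melted ≈ 0.0904 kg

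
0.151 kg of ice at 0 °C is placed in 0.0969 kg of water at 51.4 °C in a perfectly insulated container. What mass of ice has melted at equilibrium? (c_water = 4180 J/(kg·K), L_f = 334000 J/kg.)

m_melted ≈ 0.0623 kg

Water can give up m c ΔT = 0.0969·4180·51.4 = 20819 J before reaching 0 °C.
Melting all 0.151 kg of ice would need 0.151·334000 = 50434 J.
Since 20819 < 50434 J, not all the ice melts; equilibrium is at 0 °C.
Mass melted = 20819/334000 ≈ 0.06233 kg.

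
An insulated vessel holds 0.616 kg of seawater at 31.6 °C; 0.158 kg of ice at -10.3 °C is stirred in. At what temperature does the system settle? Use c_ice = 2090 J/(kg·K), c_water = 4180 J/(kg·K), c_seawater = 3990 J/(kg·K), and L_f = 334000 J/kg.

T_f ≈ 6.9 °C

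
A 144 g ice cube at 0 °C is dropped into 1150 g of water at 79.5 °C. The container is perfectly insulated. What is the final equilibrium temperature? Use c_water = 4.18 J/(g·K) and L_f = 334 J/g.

T_f ≈ 61.8 °C

Heat gained plus heat lost sum to zero:
melt ice: 144×334 = 48096; warm the meltwater: 601.92 T; water cools: 1150×4.18×(T − 79.5) = 4807(T − 79.5)
5408.9 T = 382156 − 48096 = 334060
T ≈ 61.76 °C. Since T > 0 °C, the all-ice-melts assumption holds.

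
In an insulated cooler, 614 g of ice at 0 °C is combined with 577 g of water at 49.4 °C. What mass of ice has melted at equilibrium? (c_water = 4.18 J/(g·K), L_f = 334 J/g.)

Water can give up m c ΔT = 577·4.18·49.4 = 119146 J before reaching 0 °C.
Fully melting the ice requires m_ice L_f = 614·334 = 205076 J.
119146 J < 205076 J, so only part of the ice melts and the system sits at 0 °C.
m_melt = 119146 / L_f = 356.7 g.

m_melted ≈ 357 g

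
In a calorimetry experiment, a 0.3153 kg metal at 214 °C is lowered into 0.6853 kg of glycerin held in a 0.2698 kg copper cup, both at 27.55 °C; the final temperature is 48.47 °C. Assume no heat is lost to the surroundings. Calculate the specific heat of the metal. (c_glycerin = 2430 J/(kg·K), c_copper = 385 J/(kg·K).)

c ≈ 709 J/(kg·K)

Setting the total heat transfer to zero:
0.3153·c·(48.47 − 214) + 0.6853·2430·(48.47 − 27.55) + 0.2698·385·(48.47 − 27.55) = 0
-52.19 c = -37011
c = -37011/-52.19 ≈ 709.1 J/(kg·K)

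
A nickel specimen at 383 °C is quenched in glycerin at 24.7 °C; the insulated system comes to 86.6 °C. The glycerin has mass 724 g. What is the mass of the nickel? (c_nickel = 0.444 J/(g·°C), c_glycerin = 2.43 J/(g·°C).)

m ≈ 828 g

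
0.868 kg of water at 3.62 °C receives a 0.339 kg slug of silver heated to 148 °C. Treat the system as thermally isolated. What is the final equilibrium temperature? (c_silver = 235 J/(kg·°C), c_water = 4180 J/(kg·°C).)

T_f ≈ 6.7 °C

Set heat shed by the hot body equal to heat absorbed by the cold body:
0.339×235×(148 − T) = 0.868×4180×(T − 3.62)
79.67(148 − T) = 3628.2(T − 3.62)
3707.9 T = 24925  ⇒  T ≈ 6.72 °C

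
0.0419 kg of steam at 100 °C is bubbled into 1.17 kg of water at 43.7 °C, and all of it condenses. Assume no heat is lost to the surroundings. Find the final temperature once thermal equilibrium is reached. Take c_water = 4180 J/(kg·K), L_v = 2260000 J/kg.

Energy balance with sensible and latent terms:
steam→water at 100 °C releases m L_v = 0.0419·2260000 = 94694
  condensed water 100 °C→T: 175.14(T − 100)
  original water: 4890.6(T − 43.7)
5065.7 T = 94694 + 17514 + 213719 = 325927
T ≈ 64.34 °C, under the boiling point, so the assumption holds.

T_f ≈ 64.3 °C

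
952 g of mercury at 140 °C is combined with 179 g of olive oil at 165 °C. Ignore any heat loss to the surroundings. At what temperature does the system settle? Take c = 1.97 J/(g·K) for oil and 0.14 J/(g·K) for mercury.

With ΣQ=0 the equilibrium temperature is the m·c-weighted mean:
T_f = (352.63·165 + 133.28·140) / (352.63 + 133.28)
    = 76843 / 485.91 ≈ 158.14 °C

T_f ≈ 158.1 °C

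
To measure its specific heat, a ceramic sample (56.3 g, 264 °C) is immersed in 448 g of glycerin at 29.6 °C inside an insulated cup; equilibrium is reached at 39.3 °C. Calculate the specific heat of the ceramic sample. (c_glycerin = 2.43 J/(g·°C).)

c ≈ 0.835 J/(g·°C)

Heat lost by the ceramic sample = heat gained by the glycerin:
56.3·c·(264 − 39.3) = 448·2.43·(39.3 − 29.6)
12651 c = 10560  ⇒  c ≈ 0.8347 J/(g·°C)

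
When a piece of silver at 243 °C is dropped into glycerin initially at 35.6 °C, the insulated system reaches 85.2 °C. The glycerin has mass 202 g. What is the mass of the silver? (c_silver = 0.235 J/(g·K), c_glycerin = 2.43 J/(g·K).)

m ≈ 657 g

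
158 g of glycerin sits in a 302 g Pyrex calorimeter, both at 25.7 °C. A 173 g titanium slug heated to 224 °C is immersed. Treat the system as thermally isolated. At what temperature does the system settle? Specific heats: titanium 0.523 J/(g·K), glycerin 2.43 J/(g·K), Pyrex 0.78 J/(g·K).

T_f ≈ 51.0 °C

Setting the total heat transfer to zero:
173×0.523×(T − 224) + 158×2.43×(T − 25.7) + 302×0.78×(T − 25.7) = 0
709.98 T = 36188
T = 36188 / 709.98 = 51 °C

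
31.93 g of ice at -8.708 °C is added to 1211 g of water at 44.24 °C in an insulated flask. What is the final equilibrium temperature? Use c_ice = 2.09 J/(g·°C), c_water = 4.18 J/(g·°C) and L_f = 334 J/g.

T_f ≈ 40.9 °C

Setting the total heat transfer to zero:
warm ice to 0 °C: 31.93·2.09·(0 − (-8.708)) = 581.12; melt ice: 31.93·334 = 10665; warm the meltwater: 133.47 T; water cools: 1211·4.18·(T − 44.24) = 5062(T − 44.24)
5195.4 T = 223942 − 11246 = 212696
T ≈ 40.94 °C (positive, so assuming full melt was valid).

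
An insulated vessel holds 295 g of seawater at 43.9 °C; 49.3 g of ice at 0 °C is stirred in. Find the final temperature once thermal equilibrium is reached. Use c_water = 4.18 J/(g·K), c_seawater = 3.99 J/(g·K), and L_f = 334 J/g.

T_f ≈ 25.5 °C

Let T be the final temperature. ΣQ_i = 0:
melt ice: 49.3·334 = 16466; meltwater 0→T: 49.3·4.18·T = 206.07 T; seawater cools: 295·3.99·(T − 43.9) = 1177(T − 43.9)
1383.1 T = 51672 − 16466 = 35206
T ≈ 25.45 °C (positive, so assuming full melt was valid).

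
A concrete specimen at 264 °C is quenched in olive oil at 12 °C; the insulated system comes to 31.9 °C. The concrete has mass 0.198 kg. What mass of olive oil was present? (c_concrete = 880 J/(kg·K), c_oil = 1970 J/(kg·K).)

m ≈ 1.03 kg

Heat lost by the concrete = heat gained by the oil:
0.198·880·(264 − 31.9) = m·1970·(31.9 − 12)
39203 m = 40441  ⇒  m ≈ 1.032 kg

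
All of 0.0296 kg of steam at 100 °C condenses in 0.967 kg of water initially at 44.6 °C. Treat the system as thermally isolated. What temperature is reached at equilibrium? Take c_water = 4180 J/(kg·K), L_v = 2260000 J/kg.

Sum of m c ΔT and latent-heat terms is zero:
latent heat released on condensation: 0.0296·2260000 = 66896; condensed water 100 °C→T: 123.73(T − 100); water warms: 0.967·4180·(T − 44.6) = 4042.1(T − 44.6)
4165.8 T = 66896 + 12373 + 180276 = 259545
T ≈ 62.30 °C, under the boiling point, so the assumption holds.

T_f ≈ 62.3 °C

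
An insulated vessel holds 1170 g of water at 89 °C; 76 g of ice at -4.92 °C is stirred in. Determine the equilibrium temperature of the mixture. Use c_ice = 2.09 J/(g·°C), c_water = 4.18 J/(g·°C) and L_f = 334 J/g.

T_f ≈ 78.5 °C

Let T be the final temperature. ΣQ_i = 0:
warm ice to 0 °C: 76·2.09·(0 − (-4.92)) = 781.49; fusion: m_ice L_f = 76·334 = 25384; warm the meltwater: 317.68 T; water cools: 1170·4.18·(T − 89) = 4890.6(T − 89)
5208.3 T = 435263 − 26165 = 409098
T ≈ 78.55 °C (positive, so assuming full melt was valid).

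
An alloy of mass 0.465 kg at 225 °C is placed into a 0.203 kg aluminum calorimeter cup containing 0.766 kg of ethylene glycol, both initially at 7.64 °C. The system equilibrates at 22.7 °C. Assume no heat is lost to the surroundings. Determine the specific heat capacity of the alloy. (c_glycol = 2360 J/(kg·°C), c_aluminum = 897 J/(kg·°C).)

Let T be the final temperature. ΣQ_i = 0:
0.465·c·(22.7 − 225) + 0.766·2360·(22.7 − 7.64) + 0.203·897·(22.7 − 7.64) = 0
-94.07 c = -29967
c = -29967/-94.07 ≈ 318.6 J/(kg·°C)

c ≈ 319 J/(kg·°C)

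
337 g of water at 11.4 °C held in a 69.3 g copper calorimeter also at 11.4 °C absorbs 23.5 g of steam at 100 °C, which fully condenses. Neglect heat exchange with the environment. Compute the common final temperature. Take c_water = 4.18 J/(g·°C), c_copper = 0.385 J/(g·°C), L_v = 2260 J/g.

Setting the total heat transfer to zero:
steam→water at 100 °C releases m L_v = 23.5×2260 = 53110
  condensed water 100 °C→T: 98.23(T − 100)
  original water: 1408.7(T − 11.4)
  cup: 26.68(T − 11.4)
1533.6 T = 53110 + 9823 + 16363 = 79296
T ≈ 51.71 °C (< 100 °C, so full condensation is consistent).

T_f ≈ 51.7 °C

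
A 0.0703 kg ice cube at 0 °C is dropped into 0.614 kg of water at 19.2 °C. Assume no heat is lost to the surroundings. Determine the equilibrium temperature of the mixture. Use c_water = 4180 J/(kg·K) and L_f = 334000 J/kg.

T_f ≈ 9.0 °C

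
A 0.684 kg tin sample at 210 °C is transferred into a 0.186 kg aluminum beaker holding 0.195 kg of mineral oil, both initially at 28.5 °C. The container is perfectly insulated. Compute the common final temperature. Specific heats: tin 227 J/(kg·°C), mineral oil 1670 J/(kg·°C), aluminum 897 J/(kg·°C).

T_f ≈ 72.0 °C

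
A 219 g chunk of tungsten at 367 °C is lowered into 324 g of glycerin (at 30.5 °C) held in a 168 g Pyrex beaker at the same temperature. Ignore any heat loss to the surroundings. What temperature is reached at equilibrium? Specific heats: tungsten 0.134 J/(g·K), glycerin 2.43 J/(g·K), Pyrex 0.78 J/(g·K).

T_f ≈ 40.9 °C

Net heat exchanged in the isolated system is zero:
219*0.134*(T − 367) + 324*2.43*(T − 30.5) + 168*0.78*(T − 30.5) = 0
947.71 T = 38780
T = 38780/947.71 ≈ 40.92 °C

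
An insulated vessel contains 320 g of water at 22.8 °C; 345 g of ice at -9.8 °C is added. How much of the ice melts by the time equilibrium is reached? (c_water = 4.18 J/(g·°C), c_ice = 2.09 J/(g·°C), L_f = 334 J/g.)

m_melted ≈ 70.2 g

Water can give up m c ΔT = 320×4.18×22.8 = 30497 J before reaching 0 °C.
Warming the ice to 0 °C takes 345×2.09×9.8 = 7066.3 J, leaving 23431 J for melting.
Fully melting the ice requires m_ice L_f = 345×334 = 115230 J.
That's not enough to melt it all — equilibrium is at 0 °C with ice remaining.
m_melt = 23431 / L_f = 70.15 g.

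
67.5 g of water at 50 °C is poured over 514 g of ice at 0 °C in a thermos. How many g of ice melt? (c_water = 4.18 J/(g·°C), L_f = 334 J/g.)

m_melted ≈ 42.2 g

Cooling the water to 0 °C releases 67.5×4.18×50 = 14107 J.
Melting all 514 g of ice would need 514×334 = 171676 J.
Since 14107 < 171676 J, not all the ice melts; equilibrium is at 0 °C.
m_melted×334 = 14107  ⇒  m_melted ≈ 42.24 g.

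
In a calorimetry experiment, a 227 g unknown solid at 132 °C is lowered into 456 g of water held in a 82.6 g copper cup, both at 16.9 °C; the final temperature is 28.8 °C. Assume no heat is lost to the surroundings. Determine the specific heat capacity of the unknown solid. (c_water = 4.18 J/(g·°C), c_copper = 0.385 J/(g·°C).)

c ≈ 0.984 J/(g·°C)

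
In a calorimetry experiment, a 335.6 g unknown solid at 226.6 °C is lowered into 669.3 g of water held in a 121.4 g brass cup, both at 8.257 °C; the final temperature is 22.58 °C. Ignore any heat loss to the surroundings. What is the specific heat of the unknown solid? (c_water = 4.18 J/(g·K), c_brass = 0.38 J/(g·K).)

c ≈ 0.595 J/(g·K)

Taking heat into each body as positive, Σ m c ΔT = 0:
335.6×c×(22.58 − 226.6) + 669.3×4.18×(22.58 − 8.257) + 121.4×0.38×(22.58 − 8.257) = 0
-68469 c = -40732
c = -40732/-68469 ≈ 0.5949 J/(g·K)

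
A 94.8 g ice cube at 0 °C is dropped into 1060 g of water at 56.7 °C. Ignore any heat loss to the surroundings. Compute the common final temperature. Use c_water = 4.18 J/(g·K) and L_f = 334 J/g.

Energy balance with sensible and latent terms:
melt ice: 94.8·334 = 31663; meltwater 0→T: 94.8·4.18·T = 396.26 T; water cools: 1060·4.18·(T − 56.7) = 4430.8(T − 56.7)
4827.1 T = 251226 − 31663 = 219563
T ≈ 45.49 °C — above 0 °C, consistent with complete melting.

T_f ≈ 45.5 °C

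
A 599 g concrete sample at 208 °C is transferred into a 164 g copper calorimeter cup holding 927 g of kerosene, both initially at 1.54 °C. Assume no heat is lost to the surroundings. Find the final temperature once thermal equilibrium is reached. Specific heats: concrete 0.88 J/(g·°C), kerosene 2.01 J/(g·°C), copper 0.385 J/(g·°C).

T_f ≈ 45.9 °C

Let T be the final temperature. ΣQ_i = 0:
599*0.88*(T − 208) + 927*2.01*(T − 1.54) + 164*0.385*(T − 1.54) = 0
527.12(T − 208) + 1863.3(T − 1.54) + 63.14(T − 1.54) = 0
(527.12 + 1863.3 + 63.14) T = 527.12*208 + 1863.3*1.54 + 63.14*1.54
T = 112608/2453.5 ≈ 45.90 °C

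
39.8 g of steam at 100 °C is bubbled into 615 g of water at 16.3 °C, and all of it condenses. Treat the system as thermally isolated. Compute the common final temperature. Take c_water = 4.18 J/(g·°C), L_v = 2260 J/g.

Taking heat into each body as positive, Σ m c ΔT = 0:
condense steam: −39.8×2260 = −89948; condensate cools 100→T: 39.8×4.18×(T − 100) = 166.36(T − 100); water warms: 615×4.18×(T − 16.3) = 2570.7(T − 16.3)
2737.1 T = 89948 + 16636 + 41902 = 148487
T ≈ 54.25 °C, under the boiling point, so the assumption holds.

T_f ≈ 54.3 °C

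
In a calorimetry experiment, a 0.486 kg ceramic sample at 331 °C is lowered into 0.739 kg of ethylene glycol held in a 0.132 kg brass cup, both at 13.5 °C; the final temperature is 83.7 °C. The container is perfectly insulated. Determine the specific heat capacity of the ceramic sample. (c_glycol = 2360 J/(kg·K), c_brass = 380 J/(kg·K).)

Setting the total heat transfer to zero:
0.486×c×(83.7 − 331) + 0.739×2360×(83.7 − 13.5) + 0.132×380×(83.7 − 13.5) = 0
-120.19 c = -125953
c = -125953/-120.19 ≈ 1048 J/(kg·K)

c ≈ 1050 J/(kg·K)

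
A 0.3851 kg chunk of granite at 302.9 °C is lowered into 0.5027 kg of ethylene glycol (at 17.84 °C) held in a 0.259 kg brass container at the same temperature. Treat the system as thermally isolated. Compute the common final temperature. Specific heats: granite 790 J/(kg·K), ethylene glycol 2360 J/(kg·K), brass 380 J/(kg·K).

T_f ≈ 72.4 °C

T_f is the heat-capacity-weighted average of the initial temperatures:
T_f = (304.23·302.9 + 1186.4·17.84 + 98.42·17.84) / (304.23 + 1186.4 + 98.42)
    = 115072 / 1589 ≈ 72.42 °C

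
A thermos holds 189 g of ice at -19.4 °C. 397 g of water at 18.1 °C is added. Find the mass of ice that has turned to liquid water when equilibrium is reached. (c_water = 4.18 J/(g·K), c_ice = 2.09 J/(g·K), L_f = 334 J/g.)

m_melted ≈ 67 g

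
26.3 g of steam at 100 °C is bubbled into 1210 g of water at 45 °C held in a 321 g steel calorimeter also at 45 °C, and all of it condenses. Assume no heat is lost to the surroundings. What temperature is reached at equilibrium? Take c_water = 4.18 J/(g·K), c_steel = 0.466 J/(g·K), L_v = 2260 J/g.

T_f ≈ 57.3 °C

Net heat exchanged in the isolated system is zero:
latent heat released on condensation: 26.3×2260 = 59438
  condensed water 100 °C→T: 109.93(T − 100)
  original water: 5057.8(T − 45)
  cup: 149.59(T − 45)
5317.3 T = 59438 + 10993 + 234332 = 304764
T ≈ 57.32 °C — below 100 °C, confirming all the steam condensed.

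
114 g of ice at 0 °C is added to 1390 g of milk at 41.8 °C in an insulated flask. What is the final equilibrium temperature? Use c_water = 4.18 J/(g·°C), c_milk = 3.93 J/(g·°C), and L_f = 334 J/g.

T_f ≈ 32.0 °C

Heat gained plus heat lost sum to zero:
fusion: m_ice L_f = 114×334 = 38076
  warm the meltwater: 476.52 T
  milk cools: 1390×3.93×(T − 41.8) = 5462.7(T − 41.8)
5939.2 T = 228341 − 38076 = 190265
T ≈ 32.04 °C. Since T > 0 °C, the all-ice-melts assumption holds.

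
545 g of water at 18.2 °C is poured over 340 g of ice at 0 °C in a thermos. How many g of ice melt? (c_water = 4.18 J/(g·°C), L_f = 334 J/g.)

Heat available from the water dropping to 0 °C: 545·4.18·18.2 = 41461 J.
Fully melting the ice requires m_ice L_f = 340·334 = 113560 J.
41461 J < 113560 J, so only part of the ice melts and the system sits at 0 °C.
m_melted·334 = 41461  ⇒  m_melted ≈ 124.1 g.

m_melted ≈ 124 g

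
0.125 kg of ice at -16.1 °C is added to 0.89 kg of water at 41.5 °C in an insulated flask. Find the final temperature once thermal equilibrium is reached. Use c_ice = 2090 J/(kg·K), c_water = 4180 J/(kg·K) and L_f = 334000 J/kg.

T_f ≈ 25.6 °C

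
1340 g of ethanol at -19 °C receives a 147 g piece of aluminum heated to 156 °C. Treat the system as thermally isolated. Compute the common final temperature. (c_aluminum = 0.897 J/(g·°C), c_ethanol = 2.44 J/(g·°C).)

T_f ≈ -12.2 °C

Conservation of energy gives ΣQ = 0:
147×0.897×(T − 156) + 1340×2.44×(T − (-19)) = 0
(131.86 + 3269.6) T = 131.86×156 + 3269.6×(-19)
T = -41552/3401.5 ≈ -12.22 °C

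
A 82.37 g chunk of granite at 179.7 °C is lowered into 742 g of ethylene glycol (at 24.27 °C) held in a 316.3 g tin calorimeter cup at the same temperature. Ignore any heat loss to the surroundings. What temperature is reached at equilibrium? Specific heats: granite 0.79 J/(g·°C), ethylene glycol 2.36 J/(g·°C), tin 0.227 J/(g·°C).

Net heat exchanged in the isolated system is zero:
82.37×0.79×(T − 179.7) + 742×2.36×(T − 24.27) + 316.3×0.227×(T − 24.27) = 0
65.07(T − 179.7) + 1751.1(T − 24.27) + 71.8(T − 24.27) = 0
1888 T = 55936
T = 55936 / 1888 = 29.6 °C

T_f ≈ 29.6 °C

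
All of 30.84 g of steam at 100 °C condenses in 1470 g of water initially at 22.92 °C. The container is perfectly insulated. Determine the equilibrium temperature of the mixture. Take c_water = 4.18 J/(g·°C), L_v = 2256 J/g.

T_f ≈ 35.6 °C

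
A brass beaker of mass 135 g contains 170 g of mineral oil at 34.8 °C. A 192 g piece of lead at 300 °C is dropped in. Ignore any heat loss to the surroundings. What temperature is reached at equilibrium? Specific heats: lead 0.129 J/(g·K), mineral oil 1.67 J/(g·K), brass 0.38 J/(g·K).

Setting the total heat transfer to zero:
192×0.129×(T − 300) + 170×1.67×(T − 34.8) + 135×0.38×(T − 34.8) = 0
24.77(T − 300) + 283.9(T − 34.8) + 51.3(T − 34.8) = 0
359.97 T = 19095
T ≈ 53.05 °C

T_f ≈ 53.0 °C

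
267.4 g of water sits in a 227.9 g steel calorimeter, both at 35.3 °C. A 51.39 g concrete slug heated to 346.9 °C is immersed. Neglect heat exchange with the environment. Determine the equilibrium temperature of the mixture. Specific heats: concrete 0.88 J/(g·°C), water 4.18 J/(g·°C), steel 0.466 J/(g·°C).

T_f = Σ m_i c_i T_i / Σ m_i c_i:
T_f = (45.22·346.9 + 1117.7·35.3 + 106.2·35.3) / (45.22 + 1117.7 + 106.2)
    = 58893 / 1269.2 ≈ 46.40 °C

T_f ≈ 46.4 °C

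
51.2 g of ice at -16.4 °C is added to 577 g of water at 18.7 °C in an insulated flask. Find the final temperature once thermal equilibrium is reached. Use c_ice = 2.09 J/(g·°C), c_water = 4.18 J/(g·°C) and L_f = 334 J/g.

Conservation of energy gives ΣQ = 0:
warm ice to 0 °C: 51.2·2.09·(0 − (-16.4)) = 1754.9
  latent heat to melt: 51.2·334 = 17101
  meltwater 0→T: 51.2·4.18·T = 214.02 T
  water: 2411.9(T − 18.7)
2625.9 T = 45102 − 18856 = 26246
T ≈ 10.00 °C — above 0 °C, consistent with complete melting.

T_f ≈ 10.0 °C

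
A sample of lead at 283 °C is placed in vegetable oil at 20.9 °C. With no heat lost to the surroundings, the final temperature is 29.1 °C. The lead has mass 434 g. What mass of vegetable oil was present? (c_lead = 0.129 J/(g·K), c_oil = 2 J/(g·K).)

m ≈ 867 g

Energy conservation, ΣQ = 0:
434×0.129×(29.1 − 283) + m×2×(29.1 − 20.9) = 0
16.4 m = 14215
m = 14215/16.4 ≈ 866.8 g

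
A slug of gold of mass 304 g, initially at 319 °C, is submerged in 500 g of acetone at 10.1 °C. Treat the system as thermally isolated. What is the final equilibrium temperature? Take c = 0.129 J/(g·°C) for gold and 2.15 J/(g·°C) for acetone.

Setting the total heat transfer to zero:
304×0.129×(T − 319) + 500×2.15×(T − 10.1) = 0
39.22(T − 319) + 1075(T − 10.1) = 0
(39.22 + 1075) T = 39.22×319 + 1075×10.1
T = 23367 / 1114.2 = 21 °C

T_f ≈ 21.0 °C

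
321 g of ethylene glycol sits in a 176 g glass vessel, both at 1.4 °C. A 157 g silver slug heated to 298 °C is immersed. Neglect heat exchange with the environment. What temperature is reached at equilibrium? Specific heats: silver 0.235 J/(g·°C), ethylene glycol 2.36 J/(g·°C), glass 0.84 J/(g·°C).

Heat gained plus heat lost sum to zero:
157×0.235×(T − 298) + 321×2.36×(T − 1.4) + 176×0.84×(T − 1.4) = 0
36.89(T − 298) + 757.56(T − 1.4) + 147.84(T − 1.4) = 0
(36.89 + 757.56 + 147.84) T = 36.89×298 + 757.56×1.4 + 147.84×1.4
T ≈ 13.01 °C

T_f ≈ 13.0 °C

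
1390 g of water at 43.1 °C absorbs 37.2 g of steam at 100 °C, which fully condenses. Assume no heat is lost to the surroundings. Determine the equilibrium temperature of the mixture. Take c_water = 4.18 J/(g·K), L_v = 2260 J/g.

Taking heat into each body as positive, Σ m c ΔT = 0:
condense steam: −37.2×2260 = −84072
  condensed water 100 °C→T: 155.5(T − 100)
  water warms: 1390×4.18×(T − 43.1) = 5810.2(T − 43.1)
5965.7 T = 84072 + 15550 + 250420 = 350041
T ≈ 58.68 °C — below 100 °C, confirming all the steam condensed.

T_f ≈ 58.7 °C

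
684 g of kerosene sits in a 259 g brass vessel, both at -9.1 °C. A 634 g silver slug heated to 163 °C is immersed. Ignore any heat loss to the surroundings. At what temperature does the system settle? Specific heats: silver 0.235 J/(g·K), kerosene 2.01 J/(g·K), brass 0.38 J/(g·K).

Net heat exchanged in the isolated system is zero:
634×0.235×(T − 163) + 684×2.01×(T − (-9.1)) + 259×0.38×(T − (-9.1)) = 0
1622.2 T = 10879
T = 10879 / 1622.2 = 6.71 °C

T_f ≈ 6.7 °C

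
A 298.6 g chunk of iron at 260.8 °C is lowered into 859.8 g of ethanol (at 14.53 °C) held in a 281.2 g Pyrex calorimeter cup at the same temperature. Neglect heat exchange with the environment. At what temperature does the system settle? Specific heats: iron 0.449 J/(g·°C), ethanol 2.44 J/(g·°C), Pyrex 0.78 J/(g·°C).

T_f is the heat-capacity-weighted average of the initial temperatures:
T_f = (134.07·260.8 + 2097.9·14.53 + 219.34·14.53) / (134.07 + 2097.9 + 219.34)
    = 68635 / 2451.3 ≈ 28.00 °C

T_f ≈ 28.0 °C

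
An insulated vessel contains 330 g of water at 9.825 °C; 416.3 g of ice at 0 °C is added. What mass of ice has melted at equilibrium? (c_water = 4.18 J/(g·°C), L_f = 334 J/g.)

m_melted ≈ 40.6 g

Water can give up m c ΔT = 330×4.18×9.825 = 13553 J before reaching 0 °C.
Fully melting the ice requires m_ice L_f = 416.3×334 = 139044 J.
13553 J < 139044 J, so only part of the ice melts and the system sits at 0 °C.
Mass melted = 13553/334 ≈ 40.58 g.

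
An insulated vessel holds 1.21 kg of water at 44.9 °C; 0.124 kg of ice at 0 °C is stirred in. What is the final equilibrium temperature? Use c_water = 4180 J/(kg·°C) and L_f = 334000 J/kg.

T_f ≈ 33.3 °C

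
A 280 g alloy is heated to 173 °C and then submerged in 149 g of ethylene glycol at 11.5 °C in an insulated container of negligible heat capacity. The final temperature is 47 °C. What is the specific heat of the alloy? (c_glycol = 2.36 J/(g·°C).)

c ≈ 0.354 J/(g·°C)

Heat lost by the alloy = heat gained by the glycol:
280×c×(173 − 47) = 149×2.36×(47 − 11.5)
35280 c = 12483  ⇒  c ≈ 0.3538 J/(g·°C)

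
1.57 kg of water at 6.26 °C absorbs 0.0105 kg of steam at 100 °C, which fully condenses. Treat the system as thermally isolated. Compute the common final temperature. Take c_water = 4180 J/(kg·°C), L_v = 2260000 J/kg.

T_f ≈ 10.5 °C

Energy balance with sensible and latent terms:
steam→water at 100 °C releases m L_v = 0.0105×2260000 = 23730; condensate cools 100→T: 0.0105×4180×(T − 100) = 43.89(T − 100); water warms: 1.57×4180×(T − 6.26) = 6562.6(T − 6.26)
6606.5 T = 23730 + 4389 + 41082 = 69201
T ≈ 10.47 °C (< 100 °C, so full condensation is consistent).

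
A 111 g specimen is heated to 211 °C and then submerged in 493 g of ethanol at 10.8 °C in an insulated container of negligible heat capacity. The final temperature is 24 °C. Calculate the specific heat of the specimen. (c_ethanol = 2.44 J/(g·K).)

Energy conservation, ΣQ = 0:
111·c·(24 − 211) + 493·2.44·(24 − 10.8) = 0
-20757 c = -15879
c = -15879/-20757 ≈ 0.765 J/(g·K)

c ≈ 0.765 J/(g·K)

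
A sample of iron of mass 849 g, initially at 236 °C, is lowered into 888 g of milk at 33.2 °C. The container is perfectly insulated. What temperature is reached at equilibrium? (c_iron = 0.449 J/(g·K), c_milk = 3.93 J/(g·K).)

Net heat exchanged in the isolated system is zero:
849·0.449·(T − 236) + 888·3.93·(T − 33.2) = 0
3871 T = 205826
T = 205826 / 3871 = 53.2 °C

T_f ≈ 53.2 °C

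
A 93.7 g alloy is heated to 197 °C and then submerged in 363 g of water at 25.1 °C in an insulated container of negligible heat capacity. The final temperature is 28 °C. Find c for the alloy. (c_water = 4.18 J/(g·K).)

Taking heat into each body as positive, Σ m c ΔT = 0:
93.7·c·(28 − 197) + 363·4.18·(28 − 25.1) = 0
-15835 c = -4400.3
c = -4400.3/-15835 ≈ 0.2779 J/(g·K)

c ≈ 0.278 J/(g·K)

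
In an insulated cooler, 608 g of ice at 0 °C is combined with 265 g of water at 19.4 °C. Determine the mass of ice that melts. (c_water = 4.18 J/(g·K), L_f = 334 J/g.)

Water can give up m c ΔT = 265·4.18·19.4 = 21489 J before reaching 0 °C.
Fully melting the ice requires m_ice L_f = 608·334 = 203072 J.
That's not enough to melt it all — equilibrium is at 0 °C with ice remaining.
Mass melted = 21489/334 ≈ 64.34 g.

m_melted ≈ 64.3 g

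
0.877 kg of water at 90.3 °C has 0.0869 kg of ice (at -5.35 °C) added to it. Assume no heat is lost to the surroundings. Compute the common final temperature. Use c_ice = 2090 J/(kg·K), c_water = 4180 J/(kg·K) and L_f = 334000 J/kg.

T_f ≈ 74.7 °C

Heat gained plus heat lost sum to zero:
warm ice to 0 °C: 0.0869·2090·(0 − (-5.35)) = 971.67
  fusion: m_ice L_f = 0.0869·334000 = 29025
  meltwater 0→T: 0.0869·4180·T = 363.24 T
  water cools: 0.877·4180·(T − 90.3) = 3665.9(T − 90.3)
4029.1 T = 331027 − 29996 = 301031
T ≈ 74.71 °C. Since T > 0 °C, the all-ice-melts assumption holds.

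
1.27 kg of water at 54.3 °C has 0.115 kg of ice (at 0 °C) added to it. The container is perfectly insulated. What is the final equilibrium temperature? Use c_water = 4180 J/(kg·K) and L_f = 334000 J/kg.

Sum of m c ΔT and latent-heat terms is zero:
latent heat to melt: 0.115×334000 = 38410; meltwater 0→T: 0.115×4180×T = 480.7 T; water cools: 1.27×4180×(T − 54.3) = 5308.6(T − 54.3)
5789.3 T = 288257 − 38410 = 249847
T ≈ 43.16 °C — above 0 °C, consistent with complete melting.

T_f ≈ 43.2 °C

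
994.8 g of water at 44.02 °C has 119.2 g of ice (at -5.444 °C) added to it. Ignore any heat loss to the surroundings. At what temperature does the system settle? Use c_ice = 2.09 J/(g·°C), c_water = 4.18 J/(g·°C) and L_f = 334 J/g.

T_f ≈ 30.5 °C

Heat gained plus heat lost sum to zero:
ice -5.444→0 °C: 119.2×2.09×5.444 = 1356.3
  melt ice: 119.2×334 = 39813
  warm the meltwater: 498.26 T
  water: 4158.3(T − 44.02)
4656.5 T = 183047 − 41169 = 141878
T ≈ 30.47 °C (positive, so assuming full melt was valid).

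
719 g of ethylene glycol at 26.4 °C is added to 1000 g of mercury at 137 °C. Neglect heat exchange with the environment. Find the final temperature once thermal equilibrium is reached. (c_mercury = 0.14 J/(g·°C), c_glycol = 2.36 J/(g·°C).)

T_f ≈ 34.8 °C

With ΣQ=0 the equilibrium temperature is the m·c-weighted mean:
T_f = (140·137 + 1696.8·26.4) / (140 + 1696.8)
    = 63977 / 1836.8 ≈ 34.83 °C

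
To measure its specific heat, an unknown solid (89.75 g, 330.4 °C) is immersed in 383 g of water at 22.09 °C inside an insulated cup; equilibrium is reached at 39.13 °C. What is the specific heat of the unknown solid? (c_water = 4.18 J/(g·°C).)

Taking heat into each body as positive, Σ m c ΔT = 0:
89.75·c·(39.13 − 330.4) + 383·4.18·(39.13 − 22.09) = 0
-26141 c = -27280
c = -27280/-26141 ≈ 1.044 J/(g·°C)

c ≈ 1.04 J/(g·°C)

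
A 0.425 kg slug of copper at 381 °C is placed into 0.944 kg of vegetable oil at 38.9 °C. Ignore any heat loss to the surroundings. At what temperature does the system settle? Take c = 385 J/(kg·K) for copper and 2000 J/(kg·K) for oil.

T_f ≈ 66.2 °C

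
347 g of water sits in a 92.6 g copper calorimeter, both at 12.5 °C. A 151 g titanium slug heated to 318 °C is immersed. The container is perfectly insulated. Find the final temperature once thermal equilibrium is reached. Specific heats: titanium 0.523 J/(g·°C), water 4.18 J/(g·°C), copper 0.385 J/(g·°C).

T_f ≈ 27.9 °C

T_f is the heat-capacity-weighted average of the initial temperatures:
T_f = (78.97*318 + 1450.5*12.5 + 35.65*12.5) / (78.97 + 1450.5 + 35.65)
    = 43690 / 1565.1 ≈ 27.92 °C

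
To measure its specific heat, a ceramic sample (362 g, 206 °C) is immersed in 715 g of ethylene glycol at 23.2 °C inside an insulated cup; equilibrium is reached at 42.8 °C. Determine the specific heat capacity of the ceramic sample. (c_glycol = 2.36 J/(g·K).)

c ≈ 0.56 J/(g·K)

Setting the total heat transfer to zero:
362×c×(42.8 − 206) + 715×2.36×(42.8 − 23.2) = 0
-59078 c = -33073
c = -33073/-59078 ≈ 0.5598 J/(g·K)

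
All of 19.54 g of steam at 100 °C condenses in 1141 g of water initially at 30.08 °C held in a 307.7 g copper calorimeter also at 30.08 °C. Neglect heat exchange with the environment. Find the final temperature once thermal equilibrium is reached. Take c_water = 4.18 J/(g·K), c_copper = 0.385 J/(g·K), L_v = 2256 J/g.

Heat gained plus heat lost sum to zero:
latent heat released on condensation: 19.54·2256 = 44082
  condensed water 100 °C→T: 81.68(T − 100)
  original water: 4769.4(T − 30.08)
  copper cup: 307.7·0.385·(T − 30.08) = 118.46(T − 30.08)
4969.5 T = 44082 + 8167.7 + 147026 = 199276
T ≈ 40.10 °C (< 100 °C, so full condensation is consistent).

T_f ≈ 40.1 °C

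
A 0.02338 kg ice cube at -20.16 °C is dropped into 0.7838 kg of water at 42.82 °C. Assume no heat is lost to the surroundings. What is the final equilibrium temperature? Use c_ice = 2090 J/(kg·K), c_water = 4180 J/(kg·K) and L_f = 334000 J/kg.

Sum of m c ΔT and latent-heat terms is zero:
ice -20.16→0 °C: 0.02338×2090×20.16 = 985.1; melt ice: 0.02338×334000 = 7808.9; meltwater 0→T: 0.02338×4180×T = 97.73 T; water: 3276.3(T − 42.82)
3374 T = 140290 − 8794 = 131496
T ≈ 38.97 °C — above 0 °C, consistent with complete melting.

T_f ≈ 39.0 °C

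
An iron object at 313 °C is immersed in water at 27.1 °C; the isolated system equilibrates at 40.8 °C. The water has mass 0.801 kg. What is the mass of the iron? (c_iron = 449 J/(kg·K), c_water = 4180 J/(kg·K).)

Heat lost by the iron = heat gained by the water:
m×449×(313 − 40.8) = 0.801×4180×(40.8 − 27.1)
122218 m = 45870  ⇒  m ≈ 0.3753 kg

m ≈ 0.375 kg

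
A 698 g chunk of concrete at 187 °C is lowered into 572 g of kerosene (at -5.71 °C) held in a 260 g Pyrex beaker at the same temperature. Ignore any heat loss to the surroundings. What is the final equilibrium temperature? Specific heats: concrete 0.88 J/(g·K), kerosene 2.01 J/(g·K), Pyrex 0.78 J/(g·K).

T_f ≈ 54.5 °C

Setting the total heat transfer to zero:
698*0.88*(T − 187) + 572*2.01*(T − (-5.71)) + 260*0.78*(T − (-5.71)) = 0
614.24(T − 187) + 1149.7(T − (-5.71)) + 202.8(T − (-5.71)) = 0
(614.24 + 1149.7 + 202.8) T = 614.24*187 + 1149.7*(-5.71) + 202.8*(-5.71)
T = 107140/1966.8 ≈ 54.48 °C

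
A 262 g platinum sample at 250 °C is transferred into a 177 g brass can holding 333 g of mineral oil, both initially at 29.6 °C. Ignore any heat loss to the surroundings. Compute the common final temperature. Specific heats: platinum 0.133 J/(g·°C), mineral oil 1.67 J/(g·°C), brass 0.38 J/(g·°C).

T_f ≈ 41.3 °C

Conservation of energy gives ΣQ = 0:
262×0.133×(T − 250) + 333×1.67×(T − 29.6) + 177×0.38×(T − 29.6) = 0
34.85(T − 250) + 556.11(T − 29.6) + 67.26(T − 29.6) = 0
658.22 T = 27163
T = 27163 / 658.22 = 41.3 °C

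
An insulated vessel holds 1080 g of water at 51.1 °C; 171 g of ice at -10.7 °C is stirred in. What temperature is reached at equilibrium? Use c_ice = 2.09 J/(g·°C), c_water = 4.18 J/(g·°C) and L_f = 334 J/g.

T_f ≈ 32.5 °C

Setting the total heat transfer to zero:
warm ice to 0 °C: 171×2.09×(0 − (-10.7)) = 3824.1; melt ice: 171×334 = 57114; warm the meltwater: 714.78 T; water cools: 1080×4.18×(T − 51.1) = 4514.4(T − 51.1)
5229.2 T = 230686 − 60938 = 169748
T ≈ 32.46 °C — above 0 °C, consistent with complete melting.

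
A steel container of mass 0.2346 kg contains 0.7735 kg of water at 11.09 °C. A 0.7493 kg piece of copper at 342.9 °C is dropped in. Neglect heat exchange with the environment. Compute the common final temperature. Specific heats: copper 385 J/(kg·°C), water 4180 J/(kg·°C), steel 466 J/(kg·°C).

T_f ≈ 37.5 °C

T_f = Σ m_i c_i T_i / Σ m_i c_i:
T_f = (288.48·342.9 + 3233.2·11.09 + 109.32·11.09) / (288.48 + 3233.2 + 109.32)
    = 135989 / 3631 ≈ 37.45 °C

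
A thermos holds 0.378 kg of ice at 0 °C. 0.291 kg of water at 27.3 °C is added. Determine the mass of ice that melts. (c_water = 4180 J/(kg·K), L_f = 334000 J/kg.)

m_melted ≈ 0.0994 kg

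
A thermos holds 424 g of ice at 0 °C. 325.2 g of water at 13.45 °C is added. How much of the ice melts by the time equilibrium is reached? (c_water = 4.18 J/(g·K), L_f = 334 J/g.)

Cooling the water to 0 °C releases 325.2·4.18·13.45 = 18283 J.
Melting all 424 g of ice would need 424·334 = 141616 J.
18283 J < 141616 J, so only part of the ice melts and the system sits at 0 °C.
m_melted·334 = 18283  ⇒  m_melted ≈ 54.74 g.

m_melted ≈ 54.7 g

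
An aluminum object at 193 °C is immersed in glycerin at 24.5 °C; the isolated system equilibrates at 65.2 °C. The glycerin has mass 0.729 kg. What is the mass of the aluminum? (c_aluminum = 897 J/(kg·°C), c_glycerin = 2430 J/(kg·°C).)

m ≈ 0.629 kg

Conservation of energy gives ΣQ = 0:
m×897×(65.2 − 193) + 0.729×2430×(65.2 − 24.5) = 0
-114637 m = -72099
m = -72099/-114637 ≈ 0.6289 kg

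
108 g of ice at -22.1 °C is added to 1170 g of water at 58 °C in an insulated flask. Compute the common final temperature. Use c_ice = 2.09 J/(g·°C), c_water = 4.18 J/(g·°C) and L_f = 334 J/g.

T_f ≈ 45.4 °C

Net heat exchanged in the isolated system is zero:
warm ice to 0 °C: 108·2.09·(0 − (-22.1)) = 4988.4
  melt ice: 108·334 = 36072
  meltwater 0→T: 108·4.18·T = 451.44 T
  water: 4890.6(T − 58)
5342 T = 283655 − 41060 = 242594
T ≈ 45.41 °C. Since T > 0 °C, the all-ice-melts assumption holds.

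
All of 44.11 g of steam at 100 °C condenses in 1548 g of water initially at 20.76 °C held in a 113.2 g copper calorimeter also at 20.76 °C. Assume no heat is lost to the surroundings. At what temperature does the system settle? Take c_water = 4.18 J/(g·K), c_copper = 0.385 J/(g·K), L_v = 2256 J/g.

T_f ≈ 37.8 °C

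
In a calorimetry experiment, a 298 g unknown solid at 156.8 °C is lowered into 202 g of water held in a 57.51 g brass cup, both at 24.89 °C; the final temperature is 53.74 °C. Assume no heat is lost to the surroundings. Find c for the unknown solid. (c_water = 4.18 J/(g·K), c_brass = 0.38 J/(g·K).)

Conservation of energy gives ΣQ = 0:
298·c·(53.74 − 156.8) + 202·4.18·(53.74 − 24.89) + 57.51·0.38·(53.74 − 24.89) = 0
-30712 c = -24990
c = -24990/-30712 ≈ 0.8137 J/(g·K)

c ≈ 0.814 J/(g·K)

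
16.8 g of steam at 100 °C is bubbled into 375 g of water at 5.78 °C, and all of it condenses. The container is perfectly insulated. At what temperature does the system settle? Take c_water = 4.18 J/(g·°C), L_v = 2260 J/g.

Heat gained plus heat lost sum to zero:
steam→water at 100 °C releases m L_v = 16.8×2260 = 37968
  condensed water 100 °C→T: 70.22(T − 100)
  water warms: 375×4.18×(T − 5.78) = 1567.5(T − 5.78)
1637.7 T = 37968 + 7022.4 + 9060.1 = 54051
T ≈ 33.00 °C — below 100 °C, confirming all the steam condensed.

T_f ≈ 33.0 °C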